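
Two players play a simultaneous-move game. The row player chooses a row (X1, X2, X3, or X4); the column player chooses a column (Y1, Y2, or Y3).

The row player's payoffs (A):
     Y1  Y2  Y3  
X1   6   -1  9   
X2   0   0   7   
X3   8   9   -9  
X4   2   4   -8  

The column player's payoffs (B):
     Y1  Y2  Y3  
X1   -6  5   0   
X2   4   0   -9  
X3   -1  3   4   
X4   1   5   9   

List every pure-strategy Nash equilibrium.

Check mutual best responses: a cell is a NE iff neither player can gain by unilaterally deviating.
The row player's best responses — vs Y1: X3 (payoff 8); vs Y2: X3 (payoff 9); vs Y3: X1 (payoff 9).
The column player's best responses — vs X1: Y2 (payoff 5); vs X2: Y1 (payoff 4); vs X3: Y3 (payoff 4); vs X4: Y3 (payoff 9).
No cell has both players best-responding. For instance, the row player's best reply to Y2 is X3, but against X3 the column player prefers Y3 over Y2.

No pure-strategy Nash equilibrium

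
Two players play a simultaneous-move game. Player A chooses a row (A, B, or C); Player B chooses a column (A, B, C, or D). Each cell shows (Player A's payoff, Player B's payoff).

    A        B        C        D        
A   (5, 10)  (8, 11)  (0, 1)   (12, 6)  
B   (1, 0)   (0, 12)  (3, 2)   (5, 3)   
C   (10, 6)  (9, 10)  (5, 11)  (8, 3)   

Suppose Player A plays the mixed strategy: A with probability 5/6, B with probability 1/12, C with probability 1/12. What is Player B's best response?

B

Player B's best reply maximizes expected payoff against the mix.
A: (5/6)·10 + (1/12)·0 + (1/12)·6 = 53/6
B: (5/6)·11 + (1/12)·12 + (1/12)·10 = 11
C: (5/6)·1 + (1/12)·2 + (1/12)·11 = 23/12
D: (5/6)·6 + (1/12)·3 + (1/12)·3 = 11/2
Highest expected payoff is 11, from B.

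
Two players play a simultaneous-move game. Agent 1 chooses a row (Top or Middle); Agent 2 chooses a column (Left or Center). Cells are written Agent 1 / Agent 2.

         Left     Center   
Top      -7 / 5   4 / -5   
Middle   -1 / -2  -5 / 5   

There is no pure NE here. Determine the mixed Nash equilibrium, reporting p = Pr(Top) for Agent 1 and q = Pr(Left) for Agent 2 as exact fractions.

p = 7/17, q = 3/5

In a mixed NE each player is indifferent between their pure strategies, so the opponent's mix sets the indifference.
Agent 2 indifferent between Left and Center: p·5 + (1−p)·(-2) = p·(-5) + (1−p)·5 ⟹ (-2) + 7p = 5 + (-10)p ⟹ p = 7/17.
Agent 1 indifferent between Top and Middle: q·(-7) + (1−q)·4 = q·(-1) + (1−q)·(-5) ⟹ 4 + (-11)q = (-5) + 4q ⟹ q = 3/5.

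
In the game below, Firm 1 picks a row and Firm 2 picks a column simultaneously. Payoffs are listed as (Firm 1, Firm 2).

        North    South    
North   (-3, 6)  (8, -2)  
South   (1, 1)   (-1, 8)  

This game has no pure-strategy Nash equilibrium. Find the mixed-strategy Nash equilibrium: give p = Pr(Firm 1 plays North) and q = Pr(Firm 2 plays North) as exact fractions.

In a mixed NE each player is indifferent between their pure strategies, so the opponent's mix sets the indifference.
Firm 2 indifferent between North and South: p·6 + (1−p)·1 = p·(-2) + (1−p)·8 ⟹ 1 + 5p = 8 + (-10)p ⟹ p = 7/15.
Firm 1 indifferent between North and South: q·(-3) + (1−q)·8 = q·1 + (1−q)·(-1) ⟹ 8 + (-11)q = (-1) + 2q ⟹ q = 9/13.

p = 7/15, q = 9/13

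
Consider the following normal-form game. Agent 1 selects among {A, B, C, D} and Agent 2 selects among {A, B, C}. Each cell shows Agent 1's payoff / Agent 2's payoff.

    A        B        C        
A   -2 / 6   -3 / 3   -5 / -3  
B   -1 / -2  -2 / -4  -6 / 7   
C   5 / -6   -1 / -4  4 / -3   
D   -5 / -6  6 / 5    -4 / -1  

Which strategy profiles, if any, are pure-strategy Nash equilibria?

(C, C) and (D, B)

Find each player's best response to every opponent strategy; NE are the intersections.
Agent 1's best responses — vs A: C (payoff 5); vs B: D (payoff 6); vs C: C (payoff 4).
Agent 2's best responses — vs A: A (payoff 6); vs B: C (payoff 7); vs C: C (payoff -3); vs D: B (payoff 5).
Mutual best responses occur at (C, C) and (D, B); at each, neither player gains by switching.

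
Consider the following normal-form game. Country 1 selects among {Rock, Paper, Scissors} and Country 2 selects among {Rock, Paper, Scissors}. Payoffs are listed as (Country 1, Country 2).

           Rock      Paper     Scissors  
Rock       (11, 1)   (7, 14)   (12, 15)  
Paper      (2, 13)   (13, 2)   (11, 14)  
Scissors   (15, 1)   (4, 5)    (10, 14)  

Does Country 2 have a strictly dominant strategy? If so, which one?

A strategy is strictly dominant if it gives Country 2 a strictly higher payoff than every other strategy, against every choice by the opponent.
Scissors strictly dominates: vs Rock: 15 > each of {1, 14}; vs Paper: 14 > each of {13, 2}; vs Scissors: 14 > each of {1, 5}.

Scissors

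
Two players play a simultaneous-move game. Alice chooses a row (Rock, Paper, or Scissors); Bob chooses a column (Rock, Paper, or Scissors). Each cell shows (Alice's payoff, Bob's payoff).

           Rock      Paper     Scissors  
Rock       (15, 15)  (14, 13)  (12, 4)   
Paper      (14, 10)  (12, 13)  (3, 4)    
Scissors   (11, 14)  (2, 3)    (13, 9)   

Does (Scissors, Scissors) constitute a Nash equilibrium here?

Holding Bob at Scissors: Alice gets 13 from Scissors, versus 12 from Rock, 3 from Paper. No profitable deviation for Alice.
Holding Alice at Scissors: Bob gets 9 from Scissors but could get 14 by switching to Rock. Bob has a profitable deviation.

No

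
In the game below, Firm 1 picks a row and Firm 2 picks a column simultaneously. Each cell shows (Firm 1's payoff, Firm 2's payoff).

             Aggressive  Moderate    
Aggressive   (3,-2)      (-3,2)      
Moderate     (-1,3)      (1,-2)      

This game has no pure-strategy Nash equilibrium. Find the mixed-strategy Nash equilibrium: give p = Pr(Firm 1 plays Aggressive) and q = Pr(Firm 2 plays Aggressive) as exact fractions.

p = 5/9, q = 1/2

Each player's mixing probability is pinned down by making the *other* player indifferent.
Firm 2 indifferent between Aggressive and Moderate: p·(-2) + (1−p)·3 = p·2 + (1−p)·(-2) ⟹ 3 + (-5)p = (-2) + 4p ⟹ p = 5/9.
Firm 1 indifferent between Aggressive and Moderate: q·3 + (1−q)·(-3) = q·(-1) + (1−q)·1 ⟹ (-3) + 6q = 1 + (-2)q ⟹ q = 1/2.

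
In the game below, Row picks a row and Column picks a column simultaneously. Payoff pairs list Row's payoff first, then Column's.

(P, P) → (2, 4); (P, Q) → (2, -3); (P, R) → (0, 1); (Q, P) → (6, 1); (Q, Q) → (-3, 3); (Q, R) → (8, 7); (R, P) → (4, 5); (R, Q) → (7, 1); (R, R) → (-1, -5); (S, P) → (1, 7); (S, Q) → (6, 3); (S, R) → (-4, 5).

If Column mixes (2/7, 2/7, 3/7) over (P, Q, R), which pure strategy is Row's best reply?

Q

Compute Row's expected payoff from each pure strategy against the given mix.
P: (2/7)·2 + (2/7)·2 + (3/7)·0 = 8/7
Q: (2/7)·6 + (2/7)·(-3) + (3/7)·8 = 30/7
R: (2/7)·4 + (2/7)·7 + (3/7)·(-1) = 19/7
S: (2/7)·1 + (2/7)·6 + (3/7)·(-4) = 2/7
Highest expected payoff is 30/7, from Q.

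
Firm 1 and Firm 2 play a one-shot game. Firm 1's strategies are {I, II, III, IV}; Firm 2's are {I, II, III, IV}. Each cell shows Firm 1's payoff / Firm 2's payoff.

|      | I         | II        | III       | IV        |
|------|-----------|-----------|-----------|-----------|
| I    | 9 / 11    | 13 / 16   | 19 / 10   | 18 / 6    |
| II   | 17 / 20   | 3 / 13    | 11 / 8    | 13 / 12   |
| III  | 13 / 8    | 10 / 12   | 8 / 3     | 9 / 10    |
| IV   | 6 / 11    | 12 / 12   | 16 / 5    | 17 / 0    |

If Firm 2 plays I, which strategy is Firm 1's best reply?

II

With Firm 2 fixed at I, Firm 1's payoffs are: I → 9, II → 17, III → 13, IV → 6.
The maximum is 17, achieved by II.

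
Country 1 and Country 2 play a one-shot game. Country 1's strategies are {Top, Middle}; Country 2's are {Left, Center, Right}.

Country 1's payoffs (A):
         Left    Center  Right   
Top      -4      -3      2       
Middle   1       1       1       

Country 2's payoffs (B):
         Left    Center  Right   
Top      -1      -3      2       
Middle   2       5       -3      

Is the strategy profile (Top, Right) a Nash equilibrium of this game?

Holding Country 2 at Right: Country 1 gets 2 from Top, versus 1 from Middle. No profitable deviation for Country 1.
Holding Country 1 at Top: Country 2 gets 2 from Right, versus -1 from Left, -3 from Center. No profitable deviation for Country 2 either.

Yes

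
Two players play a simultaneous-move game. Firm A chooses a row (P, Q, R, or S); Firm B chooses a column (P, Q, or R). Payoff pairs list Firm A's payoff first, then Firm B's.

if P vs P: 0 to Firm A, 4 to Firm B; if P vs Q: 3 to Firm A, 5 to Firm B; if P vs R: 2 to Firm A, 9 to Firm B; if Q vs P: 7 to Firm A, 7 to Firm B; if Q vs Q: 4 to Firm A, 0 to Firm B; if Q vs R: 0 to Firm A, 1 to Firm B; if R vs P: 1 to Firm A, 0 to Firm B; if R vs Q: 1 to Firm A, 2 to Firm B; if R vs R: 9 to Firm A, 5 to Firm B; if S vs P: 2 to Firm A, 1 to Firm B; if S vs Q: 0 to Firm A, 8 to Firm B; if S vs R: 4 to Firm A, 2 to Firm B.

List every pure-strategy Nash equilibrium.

(Q, P) and (R, R)

A profile is a Nash equilibrium when each player is best-responding to the other.
Firm A's best responses — vs P: Q (payoff 7); vs Q: Q (payoff 4); vs R: R (payoff 9).
Firm B's best responses — vs P: R (payoff 9); vs Q: P (payoff 7); vs R: R (payoff 5); vs S: Q (payoff 8).
Mutual best responses occur at (Q, P) and (R, R); at each, neither player gains by switching.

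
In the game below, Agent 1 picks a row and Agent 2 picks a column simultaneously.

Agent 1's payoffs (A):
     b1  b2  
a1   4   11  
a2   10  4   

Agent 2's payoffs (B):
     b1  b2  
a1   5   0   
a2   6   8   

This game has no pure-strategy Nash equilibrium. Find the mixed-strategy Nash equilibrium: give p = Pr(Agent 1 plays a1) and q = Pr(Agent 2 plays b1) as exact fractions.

In a mixed NE each player is indifferent between their pure strategies, so the opponent's mix sets the indifference.
Agent 2 indifferent between b1 and b2: p·5 + (1−p)·6 = p·0 + (1−p)·8 ⟹ 6 + (-1)p = 8 + (-8)p ⟹ p = 2/7.
Agent 1 indifferent between a1 and a2: q·4 + (1−q)·11 = q·10 + (1−q)·4 ⟹ 11 + (-7)q = 4 + 6q ⟹ q = 7/13.

p = 2/7, q = 7/13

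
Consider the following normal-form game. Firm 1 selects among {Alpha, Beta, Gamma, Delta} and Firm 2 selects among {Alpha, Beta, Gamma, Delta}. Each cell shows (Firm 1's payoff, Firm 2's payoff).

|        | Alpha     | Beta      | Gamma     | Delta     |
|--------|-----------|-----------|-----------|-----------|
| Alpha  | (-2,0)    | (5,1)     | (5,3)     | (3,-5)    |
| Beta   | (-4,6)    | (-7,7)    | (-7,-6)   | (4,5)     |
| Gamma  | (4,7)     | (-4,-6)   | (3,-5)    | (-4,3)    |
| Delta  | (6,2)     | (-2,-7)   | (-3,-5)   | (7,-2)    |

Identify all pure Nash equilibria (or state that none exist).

Find each player's best response to every opponent strategy; NE are the intersections.
Firm 1's best responses — vs Alpha: Delta (payoff 6); vs Beta: Alpha (payoff 5); vs Gamma: Alpha (payoff 5); vs Delta: Delta (payoff 7).
Firm 2's best responses — vs Alpha: Gamma (payoff 3); vs Beta: Beta (payoff 7); vs Gamma: Alpha (payoff 7); vs Delta: Alpha (payoff 2).
Mutual best responses occur at (Alpha, Gamma) and (Delta, Alpha); at each, neither player gains by switching.

(Alpha, Gamma) and (Delta, Alpha)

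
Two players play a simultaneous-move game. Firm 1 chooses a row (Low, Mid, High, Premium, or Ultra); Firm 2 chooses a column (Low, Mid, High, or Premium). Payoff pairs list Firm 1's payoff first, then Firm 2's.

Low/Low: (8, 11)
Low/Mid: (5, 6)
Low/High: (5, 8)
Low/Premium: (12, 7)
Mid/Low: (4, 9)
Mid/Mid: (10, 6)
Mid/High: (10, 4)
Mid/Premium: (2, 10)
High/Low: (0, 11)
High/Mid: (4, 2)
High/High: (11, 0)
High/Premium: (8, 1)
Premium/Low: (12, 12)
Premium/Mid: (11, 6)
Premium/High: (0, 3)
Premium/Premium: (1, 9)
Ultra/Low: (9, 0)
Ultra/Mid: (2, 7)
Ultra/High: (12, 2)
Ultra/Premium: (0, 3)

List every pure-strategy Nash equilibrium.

A profile is a Nash equilibrium when each player is best-responding to the other.
Firm 1's best responses — vs Low: Premium (payoff 12); vs Mid: Premium (payoff 11); vs High: Ultra (payoff 12); vs Premium: Low (payoff 12).
Firm 2's best responses — vs Low: Low (payoff 11); vs Mid: Premium (payoff 10); vs High: Low (payoff 11); vs Premium: Low (payoff 12); vs Ultra: Mid (payoff 7).
The only mutual best response is (Premium, Low); neither player gains by switching there.

(Premium, Low)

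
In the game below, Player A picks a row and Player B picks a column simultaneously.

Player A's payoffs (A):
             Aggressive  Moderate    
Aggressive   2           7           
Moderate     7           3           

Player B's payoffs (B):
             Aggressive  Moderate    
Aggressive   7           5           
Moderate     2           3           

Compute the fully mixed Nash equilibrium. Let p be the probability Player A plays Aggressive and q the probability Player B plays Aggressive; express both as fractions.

In a mixed NE each player is indifferent between their pure strategies, so the opponent's mix sets the indifference.
Player B indifferent between Aggressive and Moderate: p·7 + (1−p)·2 = p·5 + (1−p)·3 ⟹ 2 + 5p = 3 + 2p ⟹ p = 1/3.
Player A indifferent between Aggressive and Moderate: q·2 + (1−q)·7 = q·7 + (1−q)·3 ⟹ 7 + (-5)q = 3 + 4q ⟹ q = 4/9.

p = 1/3, q = 4/9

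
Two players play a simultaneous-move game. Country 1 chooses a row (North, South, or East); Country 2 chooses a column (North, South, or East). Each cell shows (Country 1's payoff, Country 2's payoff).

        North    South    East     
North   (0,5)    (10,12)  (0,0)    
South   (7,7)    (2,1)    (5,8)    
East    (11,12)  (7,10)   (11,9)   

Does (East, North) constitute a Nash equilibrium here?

Holding Country 2 at North: Country 1 gets 11 from East, versus 0 from North, 7 from South. No profitable deviation for Country 1.
Holding Country 1 at East: Country 2 gets 12 from North, versus 10 from South, 9 from East. No profitable deviation for Country 2 either.

Yes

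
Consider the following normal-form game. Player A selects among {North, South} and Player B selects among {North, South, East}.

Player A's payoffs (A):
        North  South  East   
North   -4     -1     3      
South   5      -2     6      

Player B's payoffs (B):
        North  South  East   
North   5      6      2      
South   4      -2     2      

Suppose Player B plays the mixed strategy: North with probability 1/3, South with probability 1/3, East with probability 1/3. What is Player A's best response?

South

Player A's best reply maximizes expected payoff against the mix.
North: (1/3)·(-4) + (1/3)·(-1) + (1/3)·3 = -2/3
South: (1/3)·5 + (1/3)·(-2) + (1/3)·6 = 3
Highest expected payoff is 3, from South.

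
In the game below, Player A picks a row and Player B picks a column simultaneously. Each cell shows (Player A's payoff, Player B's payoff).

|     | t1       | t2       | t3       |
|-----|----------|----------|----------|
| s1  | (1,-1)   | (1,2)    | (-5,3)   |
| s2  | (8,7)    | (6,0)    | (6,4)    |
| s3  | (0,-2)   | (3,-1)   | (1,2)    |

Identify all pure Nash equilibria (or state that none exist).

Check mutual best responses: a cell is a NE iff neither player can gain by unilaterally deviating.
Player A's best responses — vs t1: s2 (payoff 8); vs t2: s2 (payoff 6); vs t3: s2 (payoff 6).
Player B's best responses — vs s1: t3 (payoff 3); vs s2: t1 (payoff 7); vs s3: t3 (payoff 2).
The only mutual best response is (s2, t1); neither player gains by switching there.

(s2, t1)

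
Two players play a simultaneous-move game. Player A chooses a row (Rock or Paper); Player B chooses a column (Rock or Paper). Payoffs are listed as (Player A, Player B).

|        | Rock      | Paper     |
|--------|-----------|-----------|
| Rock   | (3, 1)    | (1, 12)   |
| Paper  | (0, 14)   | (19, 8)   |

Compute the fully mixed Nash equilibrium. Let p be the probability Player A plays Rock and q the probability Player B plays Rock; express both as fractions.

In a mixed NE each player is indifferent between their pure strategies, so the opponent's mix sets the indifference.
Player B indifferent between Rock and Paper: p·1 + (1−p)·14 = p·12 + (1−p)·8 ⟹ 14 + (-13)p = 8 + 4p ⟹ p = 6/17.
Player A indifferent between Rock and Paper: q·3 + (1−q)·1 = q·0 + (1−q)·19 ⟹ 1 + 2q = 19 + (-19)q ⟹ q = 6/7.

p = 6/17, q = 6/7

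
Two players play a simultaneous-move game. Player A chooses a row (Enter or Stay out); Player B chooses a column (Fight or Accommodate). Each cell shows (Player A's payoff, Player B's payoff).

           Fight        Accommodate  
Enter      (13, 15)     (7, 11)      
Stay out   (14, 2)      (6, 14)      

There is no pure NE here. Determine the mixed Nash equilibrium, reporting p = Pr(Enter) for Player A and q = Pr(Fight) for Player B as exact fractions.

Each player's mixing probability is pinned down by making the *other* player indifferent.
Player B indifferent between Fight and Accommodate: p·15 + (1−p)·2 = p·11 + (1−p)·14 ⟹ 2 + 13p = 14 + (-3)p ⟹ p = 3/4.
Player A indifferent between Enter and Stay out: q·13 + (1−q)·7 = q·14 + (1−q)·6 ⟹ 7 + 6q = 6 + 8q ⟹ q = 1/2.

p = 3/4, q = 1/2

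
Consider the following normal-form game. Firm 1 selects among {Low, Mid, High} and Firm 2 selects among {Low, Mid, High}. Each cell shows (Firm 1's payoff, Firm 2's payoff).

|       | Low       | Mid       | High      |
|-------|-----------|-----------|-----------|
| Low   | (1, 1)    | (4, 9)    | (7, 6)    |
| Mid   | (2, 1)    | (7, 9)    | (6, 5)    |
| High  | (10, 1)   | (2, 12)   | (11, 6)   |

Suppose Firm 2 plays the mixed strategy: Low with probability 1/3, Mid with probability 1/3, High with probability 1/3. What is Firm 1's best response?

High

Compute Firm 1's expected payoff from each pure strategy against the given mix.
Low: (1/3)·1 + (1/3)·4 + (1/3)·7 = 4
Mid: (1/3)·2 + (1/3)·7 + (1/3)·6 = 5
High: (1/3)·10 + (1/3)·2 + (1/3)·11 = 23/3
Highest expected payoff is 23/3, from High.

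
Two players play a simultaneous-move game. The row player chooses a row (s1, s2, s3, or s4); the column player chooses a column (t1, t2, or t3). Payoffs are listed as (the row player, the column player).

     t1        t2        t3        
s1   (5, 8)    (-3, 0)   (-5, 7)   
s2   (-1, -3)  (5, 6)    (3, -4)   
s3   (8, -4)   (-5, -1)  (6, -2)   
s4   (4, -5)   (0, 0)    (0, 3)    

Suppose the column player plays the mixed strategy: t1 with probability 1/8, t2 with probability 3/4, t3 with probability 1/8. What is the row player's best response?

s2

Compute the row player's expected payoff from each pure strategy against the given mix.
s1: (1/8)·5 + (3/4)·(-3) + (1/8)·(-5) = -9/4
s2: (1/8)·(-1) + (3/4)·5 + (1/8)·3 = 4
s3: (1/8)·8 + (3/4)·(-5) + (1/8)·6 = -2
s4: (1/8)·4 + (3/4)·0 + (1/8)·0 = 1/2
Highest expected payoff is 4, from s2.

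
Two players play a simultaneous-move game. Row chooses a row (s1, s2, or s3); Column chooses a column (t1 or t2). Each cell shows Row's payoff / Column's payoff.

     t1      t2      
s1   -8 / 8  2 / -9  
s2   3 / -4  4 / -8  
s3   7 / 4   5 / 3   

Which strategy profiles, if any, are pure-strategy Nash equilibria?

(s3, t1)

Find each player's best response to every opponent strategy; NE are the intersections.
Row's best responses — vs t1: s3 (payoff 7); vs t2: s3 (payoff 5).
Column's best responses — vs s1: t1 (payoff 8); vs s2: t1 (payoff -4); vs s3: t1 (payoff 4).
The only mutual best response is (s3, t1); neither player gains by switching there.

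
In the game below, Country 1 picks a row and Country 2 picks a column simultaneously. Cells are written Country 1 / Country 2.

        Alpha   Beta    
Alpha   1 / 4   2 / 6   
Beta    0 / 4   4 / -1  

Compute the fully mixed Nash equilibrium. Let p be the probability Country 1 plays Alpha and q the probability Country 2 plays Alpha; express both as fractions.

In a mixed NE each player is indifferent between their pure strategies, so the opponent's mix sets the indifference.
Country 2 indifferent between Alpha and Beta: p·4 + (1−p)·4 = p·6 + (1−p)·(-1) ⟹ 4 + 0p = (-1) + 7p ⟹ p = 5/7.
Country 1 indifferent between Alpha and Beta: q·1 + (1−q)·2 = q·0 + (1−q)·4 ⟹ 2 + (-1)q = 4 + (-4)q ⟹ q = 2/3.

p = 5/7, q = 2/3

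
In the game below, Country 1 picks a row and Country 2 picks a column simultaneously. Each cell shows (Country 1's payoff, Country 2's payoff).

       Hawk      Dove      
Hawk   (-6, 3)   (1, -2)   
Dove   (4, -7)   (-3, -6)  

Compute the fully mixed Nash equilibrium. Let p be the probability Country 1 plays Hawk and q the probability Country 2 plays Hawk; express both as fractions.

In a mixed NE each player is indifferent between their pure strategies, so the opponent's mix sets the indifference.
Country 2 indifferent between Hawk and Dove: p·3 + (1−p)·(-7) = p·(-2) + (1−p)·(-6) ⟹ (-7) + 10p = (-6) + 4p ⟹ p = 1/6.
Country 1 indifferent between Hawk and Dove: q·(-6) + (1−q)·1 = q·4 + (1−q)·(-3) ⟹ 1 + (-7)q = (-3) + 7q ⟹ q = 2/7.

p = 1/6, q = 2/7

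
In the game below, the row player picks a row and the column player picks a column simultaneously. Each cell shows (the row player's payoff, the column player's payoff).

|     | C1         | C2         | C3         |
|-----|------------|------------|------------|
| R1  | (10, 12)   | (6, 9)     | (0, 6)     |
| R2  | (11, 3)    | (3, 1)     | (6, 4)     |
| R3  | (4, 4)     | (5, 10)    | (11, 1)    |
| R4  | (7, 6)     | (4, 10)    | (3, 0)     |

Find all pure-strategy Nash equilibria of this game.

No pure-strategy Nash equilibrium

Check mutual best responses: a cell is a NE iff neither player can gain by unilaterally deviating.
The row player's best responses — vs C1: R2 (payoff 11); vs C2: R1 (payoff 6); vs C3: R3 (payoff 11).
The column player's best responses — vs R1: C1 (payoff 12); vs R2: C3 (payoff 4); vs R3: C2 (payoff 10); vs R4: C2 (payoff 10).
No cell has both players best-responding. For instance, the row player's best reply to C1 is R2, but against R2 the column player prefers C3 over C1.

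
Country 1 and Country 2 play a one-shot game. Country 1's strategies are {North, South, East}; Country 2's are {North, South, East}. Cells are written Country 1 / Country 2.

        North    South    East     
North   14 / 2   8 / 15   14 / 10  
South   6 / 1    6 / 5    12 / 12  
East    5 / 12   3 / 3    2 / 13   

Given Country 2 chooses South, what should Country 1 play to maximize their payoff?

North

With Country 2 fixed at South, Country 1's payoffs are: North → 8, South → 6, East → 3.
The maximum is 8, achieved by North.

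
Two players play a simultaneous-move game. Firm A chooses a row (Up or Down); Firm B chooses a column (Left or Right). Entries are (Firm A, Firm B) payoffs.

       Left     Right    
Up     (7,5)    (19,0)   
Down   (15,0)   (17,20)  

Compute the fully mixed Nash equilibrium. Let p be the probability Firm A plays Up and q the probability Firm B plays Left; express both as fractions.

In a mixed NE each player is indifferent between their pure strategies, so the opponent's mix sets the indifference.
Firm B indifferent between Left and Right: p·5 + (1−p)·0 = p·0 + (1−p)·20 ⟹ 0 + 5p = 20 + (-20)p ⟹ p = 4/5.
Firm A indifferent between Up and Down: q·7 + (1−q)·19 = q·15 + (1−q)·17 ⟹ 19 + (-12)q = 17 + (-2)q ⟹ q = 1/5.

p = 4/5, q = 1/5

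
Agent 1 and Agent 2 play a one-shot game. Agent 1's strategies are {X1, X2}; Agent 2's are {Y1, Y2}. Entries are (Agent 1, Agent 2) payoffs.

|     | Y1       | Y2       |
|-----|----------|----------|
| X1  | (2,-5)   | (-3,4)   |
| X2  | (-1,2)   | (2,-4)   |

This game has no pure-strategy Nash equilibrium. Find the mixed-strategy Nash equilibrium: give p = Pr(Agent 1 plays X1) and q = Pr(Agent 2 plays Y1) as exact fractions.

Each player's mixing probability is pinned down by making the *other* player indifferent.
Agent 2 indifferent between Y1 and Y2: p·(-5) + (1−p)·2 = p·4 + (1−p)·(-4) ⟹ 2 + (-7)p = (-4) + 8p ⟹ p = 2/5.
Agent 1 indifferent between X1 and X2: q·2 + (1−q)·(-3) = q·(-1) + (1−q)·2 ⟹ (-3) + 5q = 2 + (-3)q ⟹ q = 5/8.

p = 2/5, q = 5/8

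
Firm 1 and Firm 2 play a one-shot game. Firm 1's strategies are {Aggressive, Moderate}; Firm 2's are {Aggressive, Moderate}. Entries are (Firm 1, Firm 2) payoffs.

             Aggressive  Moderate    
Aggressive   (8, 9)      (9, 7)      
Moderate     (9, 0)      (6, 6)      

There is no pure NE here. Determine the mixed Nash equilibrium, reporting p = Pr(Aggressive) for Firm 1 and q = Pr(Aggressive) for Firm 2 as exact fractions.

In a mixed NE each player is indifferent between their pure strategies, so the opponent's mix sets the indifference.
Firm 2 indifferent between Aggressive and Moderate: p·9 + (1−p)·0 = p·7 + (1−p)·6 ⟹ 0 + 9p = 6 + 1p ⟹ p = 3/4.
Firm 1 indifferent between Aggressive and Moderate: q·8 + (1−q)·9 = q·9 + (1−q)·6 ⟹ 9 + (-1)q = 6 + 3q ⟹ q = 3/4.

p = 3/4, q = 3/4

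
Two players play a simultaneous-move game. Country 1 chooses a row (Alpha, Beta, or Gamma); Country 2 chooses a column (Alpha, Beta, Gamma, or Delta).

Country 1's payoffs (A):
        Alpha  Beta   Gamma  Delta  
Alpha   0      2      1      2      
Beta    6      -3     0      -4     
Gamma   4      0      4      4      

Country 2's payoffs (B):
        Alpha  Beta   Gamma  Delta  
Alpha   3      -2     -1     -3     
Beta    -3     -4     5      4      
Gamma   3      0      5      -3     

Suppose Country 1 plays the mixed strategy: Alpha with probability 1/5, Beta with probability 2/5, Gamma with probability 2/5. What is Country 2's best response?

Country 2's best reply maximizes expected payoff against the mix.
Alpha: (1/5)·3 + (2/5)·(-3) + (2/5)·3 = 3/5
Beta: (1/5)·(-2) + (2/5)·(-4) + (2/5)·0 = -2
Gamma: (1/5)·(-1) + (2/5)·5 + (2/5)·5 = 19/5
Delta: (1/5)·(-3) + (2/5)·4 + (2/5)·(-3) = -1/5
Highest expected payoff is 19/5, from Gamma.

Gamma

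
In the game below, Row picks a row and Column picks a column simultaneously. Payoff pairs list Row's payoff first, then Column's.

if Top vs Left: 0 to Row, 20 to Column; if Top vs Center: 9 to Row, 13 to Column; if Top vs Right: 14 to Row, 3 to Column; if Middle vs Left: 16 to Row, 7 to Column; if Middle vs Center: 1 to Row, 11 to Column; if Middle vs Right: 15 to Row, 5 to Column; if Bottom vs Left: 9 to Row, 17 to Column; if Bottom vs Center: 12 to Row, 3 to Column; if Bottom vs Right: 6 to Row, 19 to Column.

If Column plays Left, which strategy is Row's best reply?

With Column fixed at Left, Row's payoffs are: Top → 0, Middle → 16, Bottom → 9.
The maximum is 16, achieved by Middle.

Middle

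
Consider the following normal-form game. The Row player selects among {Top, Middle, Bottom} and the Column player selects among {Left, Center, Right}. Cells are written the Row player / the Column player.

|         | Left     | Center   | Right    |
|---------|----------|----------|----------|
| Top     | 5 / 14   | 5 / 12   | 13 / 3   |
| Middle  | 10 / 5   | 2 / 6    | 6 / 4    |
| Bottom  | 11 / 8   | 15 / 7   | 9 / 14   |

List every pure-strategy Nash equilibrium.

Find each player's best response to every opponent strategy; NE are the intersections.
The Row player's best responses — vs Left: Bottom (payoff 11); vs Center: Bottom (payoff 15); vs Right: Top (payoff 13).
The Column player's best responses — vs Top: Left (payoff 14); vs Middle: Center (payoff 6); vs Bottom: Right (payoff 14).
No cell has both players best-responding. For instance, the Row player's best reply to Left is Bottom, but against Bottom the Column player prefers Right over Left.

None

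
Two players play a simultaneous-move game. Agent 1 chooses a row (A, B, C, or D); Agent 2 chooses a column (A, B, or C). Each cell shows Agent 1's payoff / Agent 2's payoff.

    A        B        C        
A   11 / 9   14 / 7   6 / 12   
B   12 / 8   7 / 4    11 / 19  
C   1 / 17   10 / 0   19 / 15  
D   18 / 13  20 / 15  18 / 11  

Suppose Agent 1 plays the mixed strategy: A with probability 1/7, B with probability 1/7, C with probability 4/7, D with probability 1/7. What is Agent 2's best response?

Agent 2's best reply maximizes expected payoff against the mix.
A: (1/7)·9 + (1/7)·8 + (4/7)·17 + (1/7)·13 = 14
B: (1/7)·7 + (1/7)·4 + (4/7)·0 + (1/7)·15 = 26/7
C: (1/7)·12 + (1/7)·19 + (4/7)·15 + (1/7)·11 = 102/7
Highest expected payoff is 102/7, from C.

C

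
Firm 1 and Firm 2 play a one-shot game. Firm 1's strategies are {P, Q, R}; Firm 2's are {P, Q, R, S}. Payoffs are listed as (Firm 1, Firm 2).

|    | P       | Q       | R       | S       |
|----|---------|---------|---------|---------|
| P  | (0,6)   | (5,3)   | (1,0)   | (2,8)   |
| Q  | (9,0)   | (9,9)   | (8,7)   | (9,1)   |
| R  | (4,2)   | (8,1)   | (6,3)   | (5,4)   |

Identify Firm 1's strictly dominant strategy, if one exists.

Q

Check whether one of Firm 1's strategies beats all alternatives regardless of what the opponent does.
Q strictly dominates: vs P: 9 > each of {0, 4}; vs Q: 9 > each of {5, 8}; vs R: 8 > each of {1, 6}; vs S: 9 > each of {2, 5}.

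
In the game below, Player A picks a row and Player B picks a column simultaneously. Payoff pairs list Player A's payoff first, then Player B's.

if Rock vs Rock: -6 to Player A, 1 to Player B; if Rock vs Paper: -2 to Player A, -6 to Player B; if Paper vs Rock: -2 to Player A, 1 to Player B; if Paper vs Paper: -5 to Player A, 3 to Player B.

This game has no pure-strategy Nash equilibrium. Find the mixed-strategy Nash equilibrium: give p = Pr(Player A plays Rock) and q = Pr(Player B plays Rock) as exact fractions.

Each player's mixing probability is pinned down by making the *other* player indifferent.
Player B indifferent between Rock and Paper: p·1 + (1−p)·1 = p·(-6) + (1−p)·3 ⟹ 1 + 0p = 3 + (-9)p ⟹ p = 2/9.
Player A indifferent between Rock and Paper: q·(-6) + (1−q)·(-2) = q·(-2) + (1−q)·(-5) ⟹ (-2) + (-4)q = (-5) + 3q ⟹ q = 3/7.

p = 2/9, q = 3/7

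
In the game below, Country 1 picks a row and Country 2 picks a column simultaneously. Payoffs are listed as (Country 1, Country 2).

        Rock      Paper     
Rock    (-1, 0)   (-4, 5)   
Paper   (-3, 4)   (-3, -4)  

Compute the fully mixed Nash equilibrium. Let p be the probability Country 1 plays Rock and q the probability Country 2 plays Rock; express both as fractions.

Each player's mixing probability is pinned down by making the *other* player indifferent.
Country 2 indifferent between Rock and Paper: p·0 + (1−p)·4 = p·5 + (1−p)·(-4) ⟹ 4 + (-4)p = (-4) + 9p ⟹ p = 8/13.
Country 1 indifferent between Rock and Paper: q·(-1) + (1−q)·(-4) = q·(-3) + (1−q)·(-3) ⟹ (-4) + 3q = (-3) + 0q ⟹ q = 1/3.

p = 8/13, q = 1/3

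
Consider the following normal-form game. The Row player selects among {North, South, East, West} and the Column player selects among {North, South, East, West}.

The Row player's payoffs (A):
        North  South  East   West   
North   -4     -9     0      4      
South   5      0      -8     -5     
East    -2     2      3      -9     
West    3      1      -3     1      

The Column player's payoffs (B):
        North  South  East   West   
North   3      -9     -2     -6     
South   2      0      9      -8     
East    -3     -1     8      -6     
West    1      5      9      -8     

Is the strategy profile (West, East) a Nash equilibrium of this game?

No

Holding the Column player at East: the Row player gets -3 from West but could get 3 by switching to East. The Row player has a profitable deviation.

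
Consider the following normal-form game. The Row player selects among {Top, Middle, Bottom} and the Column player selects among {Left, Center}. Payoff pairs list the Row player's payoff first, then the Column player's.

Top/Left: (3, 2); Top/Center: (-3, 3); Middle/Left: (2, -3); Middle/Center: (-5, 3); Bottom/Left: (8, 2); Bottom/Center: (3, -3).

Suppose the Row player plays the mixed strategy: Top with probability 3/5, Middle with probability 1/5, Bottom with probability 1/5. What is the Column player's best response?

Center

Compute the Column player's expected payoff from each pure strategy against the given mix.
Left: (3/5)·2 + (1/5)·(-3) + (1/5)·2 = 1
Center: (3/5)·3 + (1/5)·3 + (1/5)·(-3) = 9/5
Highest expected payoff is 9/5, from Center.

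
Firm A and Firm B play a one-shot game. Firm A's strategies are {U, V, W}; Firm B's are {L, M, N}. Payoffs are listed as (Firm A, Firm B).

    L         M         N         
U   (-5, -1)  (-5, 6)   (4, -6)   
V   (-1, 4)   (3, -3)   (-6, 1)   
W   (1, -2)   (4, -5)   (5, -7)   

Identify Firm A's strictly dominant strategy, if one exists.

W

A strategy is strictly dominant if it gives Firm A a strictly higher payoff than every other strategy, against every choice by the opponent.
W strictly dominates: vs L: 1 > each of {-5, -1}; vs M: 4 > each of {-5, 3}; vs N: 5 > each of {4, -6}.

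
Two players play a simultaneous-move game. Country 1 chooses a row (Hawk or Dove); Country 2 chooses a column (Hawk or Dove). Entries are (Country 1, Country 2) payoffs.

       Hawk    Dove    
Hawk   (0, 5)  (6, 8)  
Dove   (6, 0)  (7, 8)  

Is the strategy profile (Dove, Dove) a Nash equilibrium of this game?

Yes

Holding Country 2 at Dove: Country 1 gets 7 from Dove, versus 6 from Hawk. No profitable deviation for Country 1.
Holding Country 1 at Dove: Country 2 gets 8 from Dove, versus 0 from Hawk. No profitable deviation for Country 2 either.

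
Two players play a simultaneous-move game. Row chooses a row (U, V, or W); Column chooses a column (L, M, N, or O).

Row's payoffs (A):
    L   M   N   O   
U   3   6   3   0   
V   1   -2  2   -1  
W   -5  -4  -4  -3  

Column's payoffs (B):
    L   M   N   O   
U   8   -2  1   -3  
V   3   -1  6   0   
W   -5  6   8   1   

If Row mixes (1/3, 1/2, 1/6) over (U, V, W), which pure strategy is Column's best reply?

N

Compute Column's expected payoff from each pure strategy against the given mix.
L: (1/3)·8 + (1/2)·3 + (1/6)·(-5) = 10/3
M: (1/3)·(-2) + (1/2)·(-1) + (1/6)·6 = -1/6
N: (1/3)·1 + (1/2)·6 + (1/6)·8 = 14/3
O: (1/3)·(-3) + (1/2)·0 + (1/6)·1 = -5/6
Highest expected payoff is 14/3, from N.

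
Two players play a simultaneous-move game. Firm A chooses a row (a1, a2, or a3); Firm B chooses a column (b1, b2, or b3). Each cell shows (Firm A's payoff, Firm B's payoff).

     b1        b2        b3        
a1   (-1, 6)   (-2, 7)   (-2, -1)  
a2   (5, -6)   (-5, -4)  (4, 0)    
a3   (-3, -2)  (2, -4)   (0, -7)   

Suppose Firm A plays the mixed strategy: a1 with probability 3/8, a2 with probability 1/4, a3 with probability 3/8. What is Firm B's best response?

Compute Firm B's expected payoff from each pure strategy against the given mix.
b1: (3/8)·6 + (1/4)·(-6) + (3/8)·(-2) = 0
b2: (3/8)·7 + (1/4)·(-4) + (3/8)·(-4) = 1/8
b3: (3/8)·(-1) + (1/4)·0 + (3/8)·(-7) = -3
Highest expected payoff is 1/8, from b2.

b2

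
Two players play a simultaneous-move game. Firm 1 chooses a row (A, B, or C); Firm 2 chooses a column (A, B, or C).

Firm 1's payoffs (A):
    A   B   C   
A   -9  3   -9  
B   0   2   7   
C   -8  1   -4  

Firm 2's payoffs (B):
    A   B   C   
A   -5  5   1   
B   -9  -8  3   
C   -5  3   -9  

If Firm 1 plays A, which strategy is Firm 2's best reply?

With Firm 1 fixed at A, Firm 2's payoffs are: A → -5, B → 5, C → 1.
The maximum is 5, achieved by B.

B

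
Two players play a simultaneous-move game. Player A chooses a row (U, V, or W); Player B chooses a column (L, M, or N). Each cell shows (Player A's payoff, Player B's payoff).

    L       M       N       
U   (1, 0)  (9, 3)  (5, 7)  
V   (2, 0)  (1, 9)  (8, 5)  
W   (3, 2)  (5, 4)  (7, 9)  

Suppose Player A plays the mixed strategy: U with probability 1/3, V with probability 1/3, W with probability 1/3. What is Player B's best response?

N

Player B's best reply maximizes expected payoff against the mix.
L: (1/3)·0 + (1/3)·0 + (1/3)·2 = 2/3
M: (1/3)·3 + (1/3)·9 + (1/3)·4 = 16/3
N: (1/3)·7 + (1/3)·5 + (1/3)·9 = 7
Highest expected payoff is 7, from N.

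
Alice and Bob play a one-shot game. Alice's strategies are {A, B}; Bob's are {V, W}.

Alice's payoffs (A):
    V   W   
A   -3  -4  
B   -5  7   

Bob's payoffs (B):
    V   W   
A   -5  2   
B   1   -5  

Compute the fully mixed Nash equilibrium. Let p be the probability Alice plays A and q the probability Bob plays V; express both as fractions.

In a mixed NE each player is indifferent between their pure strategies, so the opponent's mix sets the indifference.
Bob indifferent between V and W: p·(-5) + (1−p)·1 = p·2 + (1−p)·(-5) ⟹ 1 + (-6)p = (-5) + 7p ⟹ p = 6/13.
Alice indifferent between A and B: q·(-3) + (1−q)·(-4) = q·(-5) + (1−q)·7 ⟹ (-4) + 1q = 7 + (-12)q ⟹ q = 11/13.

p = 6/13, q = 11/13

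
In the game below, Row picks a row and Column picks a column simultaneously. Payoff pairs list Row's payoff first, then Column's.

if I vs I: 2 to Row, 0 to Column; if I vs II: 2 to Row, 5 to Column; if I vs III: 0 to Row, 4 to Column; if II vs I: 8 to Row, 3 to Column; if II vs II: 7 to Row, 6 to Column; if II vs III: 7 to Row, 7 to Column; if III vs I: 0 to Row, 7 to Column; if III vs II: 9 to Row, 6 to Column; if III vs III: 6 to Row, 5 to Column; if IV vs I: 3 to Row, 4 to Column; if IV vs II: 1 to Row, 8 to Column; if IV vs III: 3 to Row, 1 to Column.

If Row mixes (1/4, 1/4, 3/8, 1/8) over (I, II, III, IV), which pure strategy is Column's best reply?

II

Compute Column's expected payoff from each pure strategy against the given mix.
I: (1/4)·0 + (1/4)·3 + (3/8)·7 + (1/8)·4 = 31/8
II: (1/4)·5 + (1/4)·6 + (3/8)·6 + (1/8)·8 = 6
III: (1/4)·4 + (1/4)·7 + (3/8)·5 + (1/8)·1 = 19/4
Highest expected payoff is 6, from II.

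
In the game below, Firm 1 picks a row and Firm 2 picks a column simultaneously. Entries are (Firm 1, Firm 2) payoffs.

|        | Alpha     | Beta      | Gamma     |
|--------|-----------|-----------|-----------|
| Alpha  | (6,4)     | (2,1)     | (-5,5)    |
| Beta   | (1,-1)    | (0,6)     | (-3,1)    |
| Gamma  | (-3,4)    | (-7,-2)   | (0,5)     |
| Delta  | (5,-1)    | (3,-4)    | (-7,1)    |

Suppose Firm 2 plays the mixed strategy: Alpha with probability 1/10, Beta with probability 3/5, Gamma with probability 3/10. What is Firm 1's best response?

Alpha

Compute Firm 1's expected payoff from each pure strategy against the given mix.
Alpha: (1/10)·6 + (3/5)·2 + (3/10)·(-5) = 3/10
Beta: (1/10)·1 + (3/5)·0 + (3/10)·(-3) = -4/5
Gamma: (1/10)·(-3) + (3/5)·(-7) + (3/10)·0 = -9/2
Delta: (1/10)·5 + (3/5)·3 + (3/10)·(-7) = 1/5
Highest expected payoff is 3/10, from Alpha.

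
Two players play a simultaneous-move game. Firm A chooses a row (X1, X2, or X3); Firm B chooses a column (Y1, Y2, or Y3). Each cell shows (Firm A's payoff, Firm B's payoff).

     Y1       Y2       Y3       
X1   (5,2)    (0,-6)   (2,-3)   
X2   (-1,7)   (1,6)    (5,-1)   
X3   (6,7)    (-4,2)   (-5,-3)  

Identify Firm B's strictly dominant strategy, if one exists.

A strategy is strictly dominant if it gives Firm B a strictly higher payoff than every other strategy, against every choice by the opponent.
Y1 strictly dominates: vs X1: 2 > each of {-6, -3}; vs X2: 7 > each of {6, -1}; vs X3: 7 > each of {2, -3}.

Y1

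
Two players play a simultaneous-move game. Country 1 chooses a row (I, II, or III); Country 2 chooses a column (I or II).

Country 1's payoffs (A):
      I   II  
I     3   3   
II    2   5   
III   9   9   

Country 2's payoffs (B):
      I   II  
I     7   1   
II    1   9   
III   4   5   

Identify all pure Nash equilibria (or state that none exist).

(III, II)

Find each player's best response to every opponent strategy; NE are the intersections.
Country 1's best responses — vs I: III (payoff 9); vs II: III (payoff 9).
Country 2's best responses — vs I: I (payoff 7); vs II: II (payoff 9); vs III: II (payoff 5).
The only mutual best response is (III, II); neither player gains by switching there.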